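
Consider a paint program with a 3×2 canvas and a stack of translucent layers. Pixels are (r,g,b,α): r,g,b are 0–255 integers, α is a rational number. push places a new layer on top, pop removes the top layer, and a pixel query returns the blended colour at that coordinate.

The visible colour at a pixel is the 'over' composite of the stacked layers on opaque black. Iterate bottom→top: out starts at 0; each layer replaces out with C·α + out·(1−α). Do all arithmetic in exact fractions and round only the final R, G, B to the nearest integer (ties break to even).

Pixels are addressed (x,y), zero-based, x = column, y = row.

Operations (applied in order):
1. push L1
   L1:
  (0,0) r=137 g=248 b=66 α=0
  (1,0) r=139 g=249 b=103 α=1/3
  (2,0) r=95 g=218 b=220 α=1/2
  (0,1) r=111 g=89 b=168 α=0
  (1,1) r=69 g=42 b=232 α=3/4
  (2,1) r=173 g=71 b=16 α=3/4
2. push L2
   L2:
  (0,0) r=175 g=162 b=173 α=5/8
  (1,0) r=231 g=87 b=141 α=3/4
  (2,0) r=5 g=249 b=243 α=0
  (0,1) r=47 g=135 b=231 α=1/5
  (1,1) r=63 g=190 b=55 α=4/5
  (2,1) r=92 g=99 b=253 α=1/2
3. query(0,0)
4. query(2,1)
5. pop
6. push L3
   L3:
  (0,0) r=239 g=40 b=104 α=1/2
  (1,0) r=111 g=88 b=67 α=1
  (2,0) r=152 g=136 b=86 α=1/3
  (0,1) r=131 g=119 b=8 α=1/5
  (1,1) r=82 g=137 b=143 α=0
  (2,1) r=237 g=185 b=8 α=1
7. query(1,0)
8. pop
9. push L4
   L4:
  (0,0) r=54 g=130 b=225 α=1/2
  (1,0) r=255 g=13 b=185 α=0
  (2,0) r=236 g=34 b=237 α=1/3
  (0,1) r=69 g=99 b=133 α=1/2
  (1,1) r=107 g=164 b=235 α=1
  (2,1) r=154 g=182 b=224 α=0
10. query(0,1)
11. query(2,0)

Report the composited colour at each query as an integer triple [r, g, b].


at x=0,y=0 over L1,L2:
after L1 α=0: [0, 0, 0]
after L2 α=5/8: [875/8, 405/4, 865/8]
rounded: [109, 101, 108]

(2,1) stack=L1,L2; from [0,0,0]:
after L1 α=3/4: [519/4, 213/4, 12]
after L2 α=1/2: [887/8, 609/8, 265/2]
rounded: [111, 76, 132]

(1,0) stack=L1,L3; from [0,0,0]:
after L1 α=1/3: [139/3, 83, 103/3]
after L3 α=1: [111, 88, 67]
rounded: [111, 88, 67]

query (0,1) [L1,L4] — begin 0,0,0
+L1 (α=0) → [0, 0, 0]
+L4 (α=1/2) → [69/2, 99/2, 133/2]
rounded: [34, 50, 66]

at x=2,y=0 over L1,L4:
+L1 (α=1/2) → [95/2, 109, 110]
+L4 (α=1/3) → [331/3, 84, 457/3]
= [110, 84, 152]


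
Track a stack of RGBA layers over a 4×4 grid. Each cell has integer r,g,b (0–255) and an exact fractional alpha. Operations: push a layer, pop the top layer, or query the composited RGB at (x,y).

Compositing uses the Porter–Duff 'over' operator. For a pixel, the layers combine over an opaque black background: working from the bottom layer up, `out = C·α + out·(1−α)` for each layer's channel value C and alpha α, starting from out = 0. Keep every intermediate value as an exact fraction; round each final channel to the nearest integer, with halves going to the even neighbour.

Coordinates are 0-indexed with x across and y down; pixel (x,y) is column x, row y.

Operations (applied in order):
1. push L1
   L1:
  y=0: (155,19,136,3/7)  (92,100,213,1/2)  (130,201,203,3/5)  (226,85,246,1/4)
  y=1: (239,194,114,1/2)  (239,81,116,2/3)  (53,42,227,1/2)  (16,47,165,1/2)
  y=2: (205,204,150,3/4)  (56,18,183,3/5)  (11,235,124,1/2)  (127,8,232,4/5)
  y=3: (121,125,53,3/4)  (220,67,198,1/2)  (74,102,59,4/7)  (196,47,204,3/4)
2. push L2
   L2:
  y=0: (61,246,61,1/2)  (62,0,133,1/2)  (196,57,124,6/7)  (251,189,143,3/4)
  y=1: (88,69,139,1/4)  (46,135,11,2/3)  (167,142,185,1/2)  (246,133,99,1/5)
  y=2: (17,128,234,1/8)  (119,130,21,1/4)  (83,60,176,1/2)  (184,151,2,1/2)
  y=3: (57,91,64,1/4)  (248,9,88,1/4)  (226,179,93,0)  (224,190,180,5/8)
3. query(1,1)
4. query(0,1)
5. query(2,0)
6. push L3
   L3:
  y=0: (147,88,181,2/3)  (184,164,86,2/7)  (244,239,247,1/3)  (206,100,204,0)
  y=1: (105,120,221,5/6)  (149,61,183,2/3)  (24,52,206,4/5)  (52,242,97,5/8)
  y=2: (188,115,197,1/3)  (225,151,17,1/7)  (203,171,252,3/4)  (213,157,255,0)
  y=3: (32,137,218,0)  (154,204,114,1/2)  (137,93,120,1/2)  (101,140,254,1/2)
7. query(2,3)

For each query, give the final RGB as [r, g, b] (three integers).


(1,1) stack=L1,L2; from [0,0,0]:
+L1 (α=2/3) → [478/3, 54, 232/3]
+L2 (α=2/3) → [754/9, 108, 298/9]
→ [84, 108, 33]

(0,1) stack=L1,L2; from [0,0,0]:
L1 α=1/2: [239/2, 97, 57]
L2 α=1/4: [893/8, 90, 155/2]
rounded: [112, 90, 78]

(2,0) stack=L1,L2; from [0,0,0]:
+L1 (α=3/5) → [78, 603/5, 609/5]
+L2 (α=6/7) → [1254/7, 2313/35, 4329/35]
= [179, 66, 124]

at x=2,y=3 over L1,L2,L3:
after L1 α=4/7: [296/7, 408/7, 236/7]
after L2 α=0: [296/7, 408/7, 236/7]
after L3 α=1/2: [1255/14, 1059/14, 538/7]
= [90, 76, 77]


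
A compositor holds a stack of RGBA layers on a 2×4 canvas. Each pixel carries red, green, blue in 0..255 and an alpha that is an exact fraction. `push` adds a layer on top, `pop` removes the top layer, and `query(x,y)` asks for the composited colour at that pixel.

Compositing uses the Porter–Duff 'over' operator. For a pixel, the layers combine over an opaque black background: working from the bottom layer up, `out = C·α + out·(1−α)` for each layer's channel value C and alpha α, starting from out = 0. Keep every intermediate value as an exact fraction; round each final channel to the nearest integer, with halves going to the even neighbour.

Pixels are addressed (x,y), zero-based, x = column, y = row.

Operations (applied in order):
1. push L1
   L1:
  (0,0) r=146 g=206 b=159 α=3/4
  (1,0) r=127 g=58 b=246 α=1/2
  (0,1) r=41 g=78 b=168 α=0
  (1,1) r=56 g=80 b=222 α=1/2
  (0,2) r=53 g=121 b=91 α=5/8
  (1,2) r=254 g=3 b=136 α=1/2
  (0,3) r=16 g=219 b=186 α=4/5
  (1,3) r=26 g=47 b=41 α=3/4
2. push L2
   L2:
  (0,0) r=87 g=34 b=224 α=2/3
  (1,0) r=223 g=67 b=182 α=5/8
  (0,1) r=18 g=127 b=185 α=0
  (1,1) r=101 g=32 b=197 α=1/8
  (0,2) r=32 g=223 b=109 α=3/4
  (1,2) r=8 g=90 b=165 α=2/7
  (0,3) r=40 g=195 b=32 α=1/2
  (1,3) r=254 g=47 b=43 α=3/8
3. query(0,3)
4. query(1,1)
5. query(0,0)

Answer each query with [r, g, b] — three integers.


at x=0,y=3 over L1,L2:
after L1 α=4/5: [64/5, 876/5, 744/5]
after L2 α=1/2: [132/5, 1851/10, 452/5]
→ [26, 185, 90]

(1,1) stack=L1,L2; from [0,0,0]:
L1 α=1/2: [28, 40, 111]
L2 α=1/8: [297/8, 39, 487/4]
rounded: [37, 39, 122]

query (0,0) [L1,L2] — begin 0,0,0
after L1 α=3/4: [219/2, 309/2, 477/4]
after L2 α=2/3: [189/2, 445/6, 2269/12]
rounded: [94, 74, 189]


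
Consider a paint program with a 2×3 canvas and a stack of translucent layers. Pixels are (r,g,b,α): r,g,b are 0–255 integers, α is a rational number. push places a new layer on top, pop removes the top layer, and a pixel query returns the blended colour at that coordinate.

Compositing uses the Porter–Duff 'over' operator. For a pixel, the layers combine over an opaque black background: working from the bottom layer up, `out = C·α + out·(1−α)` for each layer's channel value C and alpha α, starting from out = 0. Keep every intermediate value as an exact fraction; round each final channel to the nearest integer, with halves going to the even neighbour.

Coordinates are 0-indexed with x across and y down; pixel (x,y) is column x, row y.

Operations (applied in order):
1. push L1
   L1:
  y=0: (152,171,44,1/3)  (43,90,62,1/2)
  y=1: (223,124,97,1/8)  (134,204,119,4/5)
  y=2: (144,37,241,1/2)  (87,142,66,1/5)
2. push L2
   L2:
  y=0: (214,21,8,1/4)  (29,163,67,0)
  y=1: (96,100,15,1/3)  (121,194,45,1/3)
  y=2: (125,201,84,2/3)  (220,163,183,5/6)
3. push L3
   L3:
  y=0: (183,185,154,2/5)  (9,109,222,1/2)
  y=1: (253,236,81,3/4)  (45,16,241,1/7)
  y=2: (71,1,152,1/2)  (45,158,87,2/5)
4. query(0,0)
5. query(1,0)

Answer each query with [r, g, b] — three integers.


at x=0,y=0 over L1,L2,L3:
after L1 α=1/3: [152/3, 57, 44/3]
after L2 α=1/4: [183/2, 48, 13]
after L3 α=2/5: [1281/10, 514/5, 347/5]
→ [128, 103, 69]

at x=1,y=0 over L1,L2,L3:
+L1 (α=1/2) → [43/2, 45, 31]
+L2 (α=0) → [43/2, 45, 31]
+L3 (α=1/2) → [61/4, 77, 253/2]
rounded: [15, 77, 126]


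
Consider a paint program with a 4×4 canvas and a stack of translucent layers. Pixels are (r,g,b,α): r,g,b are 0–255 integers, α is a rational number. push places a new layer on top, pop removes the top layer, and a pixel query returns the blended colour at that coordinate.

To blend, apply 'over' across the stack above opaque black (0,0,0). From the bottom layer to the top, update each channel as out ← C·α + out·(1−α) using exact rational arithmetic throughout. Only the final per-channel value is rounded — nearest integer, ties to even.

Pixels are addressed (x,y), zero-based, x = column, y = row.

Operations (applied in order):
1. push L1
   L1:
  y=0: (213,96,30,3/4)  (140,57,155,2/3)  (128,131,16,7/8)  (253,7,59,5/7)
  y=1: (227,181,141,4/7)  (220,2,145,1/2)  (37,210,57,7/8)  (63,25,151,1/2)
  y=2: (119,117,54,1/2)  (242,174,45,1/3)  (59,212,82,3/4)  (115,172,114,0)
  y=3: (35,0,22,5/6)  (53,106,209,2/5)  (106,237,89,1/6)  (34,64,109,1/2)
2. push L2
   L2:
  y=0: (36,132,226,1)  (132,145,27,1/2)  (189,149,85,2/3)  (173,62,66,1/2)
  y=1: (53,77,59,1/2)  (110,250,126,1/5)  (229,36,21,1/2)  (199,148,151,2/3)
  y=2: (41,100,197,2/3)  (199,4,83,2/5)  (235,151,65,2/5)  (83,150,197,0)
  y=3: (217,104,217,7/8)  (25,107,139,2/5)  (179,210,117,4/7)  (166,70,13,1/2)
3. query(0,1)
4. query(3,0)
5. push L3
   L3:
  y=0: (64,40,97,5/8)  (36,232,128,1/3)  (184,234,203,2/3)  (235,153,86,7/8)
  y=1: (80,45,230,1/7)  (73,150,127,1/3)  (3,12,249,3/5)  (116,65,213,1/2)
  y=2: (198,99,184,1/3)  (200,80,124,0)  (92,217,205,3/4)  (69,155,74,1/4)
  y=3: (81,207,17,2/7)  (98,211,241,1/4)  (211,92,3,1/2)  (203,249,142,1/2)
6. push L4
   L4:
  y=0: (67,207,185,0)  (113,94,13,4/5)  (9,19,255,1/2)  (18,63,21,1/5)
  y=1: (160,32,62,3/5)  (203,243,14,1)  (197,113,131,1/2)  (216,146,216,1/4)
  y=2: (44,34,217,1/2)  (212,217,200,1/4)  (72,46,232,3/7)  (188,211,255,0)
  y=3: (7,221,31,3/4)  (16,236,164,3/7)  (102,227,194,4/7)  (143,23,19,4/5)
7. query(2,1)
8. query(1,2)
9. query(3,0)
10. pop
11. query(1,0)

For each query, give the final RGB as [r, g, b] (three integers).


(0,1) stack=L1,L2; from [0,0,0]:
+L1 (α=4/7) → [908/7, 724/7, 564/7]
+L2 (α=1/2) → [1279/14, 1263/14, 977/14]
= [91, 90, 70]

query (3,0) [L1,L2] — begin 0,0,0
+L1 (α=5/7) → [1265/7, 5, 295/7]
+L2 (α=1/2) → [1238/7, 67/2, 757/14]
= [177, 34, 54]

query (2,1) [L1,L2,L3,L4] — begin 0,0,0
L1 α=7/8: [259/8, 735/4, 399/8]
L2 α=1/2: [2091/16, 879/8, 567/16]
L3 α=3/5: [2163/40, 1023/20, 6543/40]
L4 α=1/2: [10043/80, 3283/40, 11783/80]
rounded: [126, 82, 147]

query (1,2) [L1,L2,L3,L4] — begin 0,0,0
after L1 α=1/3: [242/3, 58, 15]
after L2 α=2/5: [128, 182/5, 211/5]
after L3 α=0: [128, 182/5, 211/5]
after L4 α=1/4: [149, 1631/20, 1633/20]
rounded: [149, 82, 82]

query (3,0) [L1,L2,L3,L4] — begin 0,0,0
L1 α=5/7: [1265/7, 5, 295/7]
L2 α=1/2: [1238/7, 67/2, 757/14]
L3 α=7/8: [12753/56, 2209/16, 9185/112]
L4 α=1/5: [2601/14, 2461/20, 9773/140]
= [186, 123, 70]

query (1,0) [L1,L2,L3] — begin 0,0,0
+L1 (α=2/3) → [280/3, 38, 310/3]
+L2 (α=1/2) → [338/3, 183/2, 391/6]
+L3 (α=1/3) → [784/9, 415/3, 775/9]
→ [87, 138, 86]


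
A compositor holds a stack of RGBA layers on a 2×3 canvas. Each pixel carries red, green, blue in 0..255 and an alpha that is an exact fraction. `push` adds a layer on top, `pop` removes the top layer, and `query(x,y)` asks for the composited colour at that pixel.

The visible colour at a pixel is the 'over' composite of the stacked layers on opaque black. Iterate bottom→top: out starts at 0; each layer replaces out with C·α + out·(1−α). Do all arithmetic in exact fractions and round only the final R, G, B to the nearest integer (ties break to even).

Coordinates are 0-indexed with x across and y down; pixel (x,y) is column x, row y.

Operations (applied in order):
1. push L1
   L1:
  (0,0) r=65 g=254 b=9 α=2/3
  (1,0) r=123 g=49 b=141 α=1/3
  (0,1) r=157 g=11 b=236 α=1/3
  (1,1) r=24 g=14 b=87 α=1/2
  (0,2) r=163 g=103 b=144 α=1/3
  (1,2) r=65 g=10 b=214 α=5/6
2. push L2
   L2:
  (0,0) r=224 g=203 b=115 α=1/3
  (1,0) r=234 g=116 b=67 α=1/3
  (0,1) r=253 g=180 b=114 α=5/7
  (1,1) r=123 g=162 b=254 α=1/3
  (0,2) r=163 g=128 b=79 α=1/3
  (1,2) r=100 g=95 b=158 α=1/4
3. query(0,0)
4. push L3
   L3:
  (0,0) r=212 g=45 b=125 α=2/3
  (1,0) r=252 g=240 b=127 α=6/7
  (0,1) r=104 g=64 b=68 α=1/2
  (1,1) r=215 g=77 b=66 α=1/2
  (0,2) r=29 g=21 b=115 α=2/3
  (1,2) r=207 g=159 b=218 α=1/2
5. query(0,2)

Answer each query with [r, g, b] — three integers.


at x=0,y=0 over L1,L2:
+L1 (α=2/3) → [130/3, 508/3, 6]
+L2 (α=1/3) → [932/9, 1625/9, 127/3]
= [104, 181, 42]

(0,2) stack=L1,L2,L3; from [0,0,0]:
after L1 α=1/3: [163/3, 103/3, 48]
after L2 α=1/3: [815/9, 590/9, 175/3]
after L3 α=2/3: [1337/27, 968/27, 865/9]
= [50, 36, 96]


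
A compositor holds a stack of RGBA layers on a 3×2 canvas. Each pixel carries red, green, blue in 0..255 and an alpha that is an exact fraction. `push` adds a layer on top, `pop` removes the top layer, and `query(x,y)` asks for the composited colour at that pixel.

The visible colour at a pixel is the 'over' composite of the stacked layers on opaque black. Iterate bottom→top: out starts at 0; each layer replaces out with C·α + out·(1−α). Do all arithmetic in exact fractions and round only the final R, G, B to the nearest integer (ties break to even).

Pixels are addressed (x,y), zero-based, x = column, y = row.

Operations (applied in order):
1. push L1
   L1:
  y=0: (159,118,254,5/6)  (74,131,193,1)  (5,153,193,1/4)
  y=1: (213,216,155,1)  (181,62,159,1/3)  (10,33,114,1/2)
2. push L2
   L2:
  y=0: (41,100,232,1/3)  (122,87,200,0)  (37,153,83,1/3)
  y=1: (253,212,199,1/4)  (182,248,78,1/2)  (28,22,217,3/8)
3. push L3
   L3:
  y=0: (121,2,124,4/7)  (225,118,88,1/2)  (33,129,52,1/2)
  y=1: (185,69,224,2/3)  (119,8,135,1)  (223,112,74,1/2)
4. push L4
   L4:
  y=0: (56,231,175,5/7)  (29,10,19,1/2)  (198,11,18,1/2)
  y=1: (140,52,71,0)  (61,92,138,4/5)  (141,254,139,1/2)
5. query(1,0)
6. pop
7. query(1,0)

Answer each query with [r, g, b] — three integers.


query (1,0) [L1,L2,L3,L4] — begin 0,0,0
after L1 α=1: [74, 131, 193]
after L2 α=0: [74, 131, 193]
after L3 α=1/2: [299/2, 249/2, 281/2]
after L4 α=1/2: [357/4, 269/4, 319/4]
rounded: [89, 67, 80]

query (1,0) [L1,L2,L3] — begin 0,0,0
+L1 (α=1) → [74, 131, 193]
+L2 (α=0) → [74, 131, 193]
+L3 (α=1/2) → [299/2, 249/2, 281/2]
→ [150, 124, 140]


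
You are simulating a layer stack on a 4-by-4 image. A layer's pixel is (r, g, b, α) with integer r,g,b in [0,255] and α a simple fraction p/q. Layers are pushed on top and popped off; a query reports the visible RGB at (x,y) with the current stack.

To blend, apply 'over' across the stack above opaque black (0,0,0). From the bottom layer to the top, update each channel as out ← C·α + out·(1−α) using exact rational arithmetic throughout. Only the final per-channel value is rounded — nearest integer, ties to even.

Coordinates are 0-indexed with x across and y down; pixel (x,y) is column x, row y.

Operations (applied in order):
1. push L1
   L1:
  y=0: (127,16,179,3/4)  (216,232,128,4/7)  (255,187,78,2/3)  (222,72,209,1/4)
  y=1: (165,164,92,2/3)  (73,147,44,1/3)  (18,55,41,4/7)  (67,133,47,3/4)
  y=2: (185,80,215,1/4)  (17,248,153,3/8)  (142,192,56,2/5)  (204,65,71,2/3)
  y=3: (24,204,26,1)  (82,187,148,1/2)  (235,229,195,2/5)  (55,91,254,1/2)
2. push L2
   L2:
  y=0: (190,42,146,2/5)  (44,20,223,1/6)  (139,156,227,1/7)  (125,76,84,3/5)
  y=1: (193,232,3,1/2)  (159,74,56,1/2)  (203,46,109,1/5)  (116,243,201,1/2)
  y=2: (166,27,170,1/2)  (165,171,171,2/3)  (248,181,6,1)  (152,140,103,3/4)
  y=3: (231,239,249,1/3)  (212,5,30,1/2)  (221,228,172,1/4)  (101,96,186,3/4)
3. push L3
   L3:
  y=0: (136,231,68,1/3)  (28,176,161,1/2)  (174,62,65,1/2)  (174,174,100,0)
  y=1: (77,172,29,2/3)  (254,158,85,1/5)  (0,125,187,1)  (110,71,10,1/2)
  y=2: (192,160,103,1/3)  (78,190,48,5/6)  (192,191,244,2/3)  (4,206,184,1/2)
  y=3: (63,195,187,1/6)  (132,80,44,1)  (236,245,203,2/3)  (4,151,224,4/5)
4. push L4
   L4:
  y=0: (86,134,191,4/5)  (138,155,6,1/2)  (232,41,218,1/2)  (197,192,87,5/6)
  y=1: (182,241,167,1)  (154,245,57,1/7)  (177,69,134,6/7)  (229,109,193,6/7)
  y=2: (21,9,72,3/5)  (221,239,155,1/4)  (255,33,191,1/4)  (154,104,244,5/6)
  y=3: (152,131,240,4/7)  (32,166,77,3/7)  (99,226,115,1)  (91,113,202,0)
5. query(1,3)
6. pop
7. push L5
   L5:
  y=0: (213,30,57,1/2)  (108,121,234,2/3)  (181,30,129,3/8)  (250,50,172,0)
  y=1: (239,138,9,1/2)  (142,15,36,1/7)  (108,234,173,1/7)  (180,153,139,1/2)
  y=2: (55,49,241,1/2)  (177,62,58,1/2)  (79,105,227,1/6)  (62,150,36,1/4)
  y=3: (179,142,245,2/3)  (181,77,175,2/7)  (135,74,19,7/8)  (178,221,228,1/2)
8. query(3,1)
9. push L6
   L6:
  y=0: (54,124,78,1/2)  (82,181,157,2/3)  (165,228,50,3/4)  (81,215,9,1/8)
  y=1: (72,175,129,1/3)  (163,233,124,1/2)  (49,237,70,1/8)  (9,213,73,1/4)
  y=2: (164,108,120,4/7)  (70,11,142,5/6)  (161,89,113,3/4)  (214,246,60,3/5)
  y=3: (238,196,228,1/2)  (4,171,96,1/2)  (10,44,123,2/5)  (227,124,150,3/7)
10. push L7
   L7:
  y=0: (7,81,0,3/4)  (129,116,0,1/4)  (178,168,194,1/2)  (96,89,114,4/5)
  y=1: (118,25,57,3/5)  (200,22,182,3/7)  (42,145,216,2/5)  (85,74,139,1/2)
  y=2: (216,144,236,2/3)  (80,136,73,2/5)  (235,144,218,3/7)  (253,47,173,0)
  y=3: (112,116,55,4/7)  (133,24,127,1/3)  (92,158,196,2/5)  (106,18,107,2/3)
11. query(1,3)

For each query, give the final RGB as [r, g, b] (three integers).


(1,3) stack=L1,L2,L3,L4; from [0,0,0]:
+L1 (α=1/2) → [41, 187/2, 74]
+L2 (α=1/2) → [253/2, 197/4, 52]
+L3 (α=1) → [132, 80, 44]
+L4 (α=3/7) → [624/7, 818/7, 407/7]
= [89, 117, 58]

query (3,1) [L1,L2,L3,L5] — begin 0,0,0
+L1 (α=3/4) → [201/4, 399/4, 141/4]
+L2 (α=1/2) → [665/8, 1371/8, 945/8]
+L3 (α=1/2) → [1545/16, 1939/16, 1025/16]
+L5 (α=1/2) → [4425/32, 4387/32, 3249/32]
→ [138, 137, 102]

query (1,3) [L1,L2,L3,L5,L6,L7] — begin 0,0,0
+L1 (α=1/2) → [41, 187/2, 74]
+L2 (α=1/2) → [253/2, 197/4, 52]
+L3 (α=1) → [132, 80, 44]
+L5 (α=2/7) → [146, 554/7, 570/7]
+L6 (α=1/2) → [75, 1751/14, 621/7]
+L7 (α=1/3) → [283/3, 1919/21, 2131/21]
rounded: [94, 91, 101]


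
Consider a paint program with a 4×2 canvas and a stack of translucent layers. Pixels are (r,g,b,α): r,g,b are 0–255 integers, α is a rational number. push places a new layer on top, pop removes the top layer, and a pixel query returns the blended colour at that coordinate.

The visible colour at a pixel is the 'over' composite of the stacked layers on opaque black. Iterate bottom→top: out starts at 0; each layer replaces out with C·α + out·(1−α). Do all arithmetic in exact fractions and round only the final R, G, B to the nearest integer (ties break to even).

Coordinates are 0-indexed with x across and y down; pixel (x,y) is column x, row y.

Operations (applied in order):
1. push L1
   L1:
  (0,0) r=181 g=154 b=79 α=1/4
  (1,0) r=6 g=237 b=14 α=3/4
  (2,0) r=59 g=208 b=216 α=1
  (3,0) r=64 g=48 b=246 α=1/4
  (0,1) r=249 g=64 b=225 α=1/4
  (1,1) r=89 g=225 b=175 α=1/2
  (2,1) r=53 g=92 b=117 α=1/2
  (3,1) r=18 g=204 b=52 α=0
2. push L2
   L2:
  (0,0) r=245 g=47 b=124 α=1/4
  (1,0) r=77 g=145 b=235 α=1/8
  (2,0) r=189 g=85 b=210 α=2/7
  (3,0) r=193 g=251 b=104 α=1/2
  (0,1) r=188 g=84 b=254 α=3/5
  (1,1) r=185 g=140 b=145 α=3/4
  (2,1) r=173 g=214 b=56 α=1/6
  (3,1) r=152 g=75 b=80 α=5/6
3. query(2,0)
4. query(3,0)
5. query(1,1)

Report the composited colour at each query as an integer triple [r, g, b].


at x=2,y=0 over L1,L2:
L1 α=1: [59, 208, 216]
L2 α=2/7: [673/7, 1210/7, 1500/7]
= [96, 173, 214]

(3,0) stack=L1,L2; from [0,0,0]:
L1 α=1/4: [16, 12, 123/2]
L2 α=1/2: [209/2, 263/2, 331/4]
→ [104, 132, 83]

(1,1) stack=L1,L2; from [0,0,0]:
L1 α=1/2: [89/2, 225/2, 175/2]
L2 α=3/4: [1199/8, 1065/8, 1045/8]
rounded: [150, 133, 131]


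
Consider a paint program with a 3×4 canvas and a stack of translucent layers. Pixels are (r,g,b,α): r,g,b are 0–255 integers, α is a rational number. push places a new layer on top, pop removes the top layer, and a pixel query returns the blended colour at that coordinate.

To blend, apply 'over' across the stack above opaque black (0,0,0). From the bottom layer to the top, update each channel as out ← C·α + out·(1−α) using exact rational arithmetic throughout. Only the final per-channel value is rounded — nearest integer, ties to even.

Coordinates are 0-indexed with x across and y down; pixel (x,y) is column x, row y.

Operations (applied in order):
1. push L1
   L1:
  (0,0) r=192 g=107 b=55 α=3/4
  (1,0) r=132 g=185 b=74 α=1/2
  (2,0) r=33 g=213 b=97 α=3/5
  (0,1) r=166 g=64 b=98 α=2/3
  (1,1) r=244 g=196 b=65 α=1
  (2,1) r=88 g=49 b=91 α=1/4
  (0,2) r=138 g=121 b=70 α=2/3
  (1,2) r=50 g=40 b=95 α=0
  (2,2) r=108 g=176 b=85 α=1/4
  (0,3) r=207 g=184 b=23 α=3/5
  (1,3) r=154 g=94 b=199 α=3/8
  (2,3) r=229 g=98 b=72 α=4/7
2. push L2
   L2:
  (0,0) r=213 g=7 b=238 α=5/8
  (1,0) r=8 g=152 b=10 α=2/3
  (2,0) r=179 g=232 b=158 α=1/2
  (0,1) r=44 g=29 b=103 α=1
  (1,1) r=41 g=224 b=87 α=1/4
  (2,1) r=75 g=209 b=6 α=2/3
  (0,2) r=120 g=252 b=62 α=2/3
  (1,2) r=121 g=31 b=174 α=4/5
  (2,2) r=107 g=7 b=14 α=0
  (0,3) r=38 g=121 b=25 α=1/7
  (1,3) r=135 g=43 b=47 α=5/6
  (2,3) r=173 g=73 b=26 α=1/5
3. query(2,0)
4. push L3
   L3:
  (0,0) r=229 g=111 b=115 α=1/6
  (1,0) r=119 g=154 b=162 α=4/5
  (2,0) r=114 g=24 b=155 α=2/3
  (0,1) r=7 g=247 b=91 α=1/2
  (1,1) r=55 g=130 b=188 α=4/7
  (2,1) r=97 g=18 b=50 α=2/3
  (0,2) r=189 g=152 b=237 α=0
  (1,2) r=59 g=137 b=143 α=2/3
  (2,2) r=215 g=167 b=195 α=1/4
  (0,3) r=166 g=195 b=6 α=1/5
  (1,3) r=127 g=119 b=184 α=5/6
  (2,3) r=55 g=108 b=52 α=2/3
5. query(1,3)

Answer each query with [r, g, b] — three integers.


(2,0) stack=L1,L2; from [0,0,0]:
L1 α=3/5: [99/5, 639/5, 291/5]
L2 α=1/2: [497/5, 1799/10, 1081/10]
rounded: [99, 180, 108]

(1,3) stack=L1,L2,L3; from [0,0,0]:
+L1 (α=3/8) → [231/4, 141/4, 597/8]
+L2 (α=5/6) → [977/8, 1001/24, 2477/48]
+L3 (α=5/6) → [2019/16, 15281/144, 46637/288]
→ [126, 106, 162]


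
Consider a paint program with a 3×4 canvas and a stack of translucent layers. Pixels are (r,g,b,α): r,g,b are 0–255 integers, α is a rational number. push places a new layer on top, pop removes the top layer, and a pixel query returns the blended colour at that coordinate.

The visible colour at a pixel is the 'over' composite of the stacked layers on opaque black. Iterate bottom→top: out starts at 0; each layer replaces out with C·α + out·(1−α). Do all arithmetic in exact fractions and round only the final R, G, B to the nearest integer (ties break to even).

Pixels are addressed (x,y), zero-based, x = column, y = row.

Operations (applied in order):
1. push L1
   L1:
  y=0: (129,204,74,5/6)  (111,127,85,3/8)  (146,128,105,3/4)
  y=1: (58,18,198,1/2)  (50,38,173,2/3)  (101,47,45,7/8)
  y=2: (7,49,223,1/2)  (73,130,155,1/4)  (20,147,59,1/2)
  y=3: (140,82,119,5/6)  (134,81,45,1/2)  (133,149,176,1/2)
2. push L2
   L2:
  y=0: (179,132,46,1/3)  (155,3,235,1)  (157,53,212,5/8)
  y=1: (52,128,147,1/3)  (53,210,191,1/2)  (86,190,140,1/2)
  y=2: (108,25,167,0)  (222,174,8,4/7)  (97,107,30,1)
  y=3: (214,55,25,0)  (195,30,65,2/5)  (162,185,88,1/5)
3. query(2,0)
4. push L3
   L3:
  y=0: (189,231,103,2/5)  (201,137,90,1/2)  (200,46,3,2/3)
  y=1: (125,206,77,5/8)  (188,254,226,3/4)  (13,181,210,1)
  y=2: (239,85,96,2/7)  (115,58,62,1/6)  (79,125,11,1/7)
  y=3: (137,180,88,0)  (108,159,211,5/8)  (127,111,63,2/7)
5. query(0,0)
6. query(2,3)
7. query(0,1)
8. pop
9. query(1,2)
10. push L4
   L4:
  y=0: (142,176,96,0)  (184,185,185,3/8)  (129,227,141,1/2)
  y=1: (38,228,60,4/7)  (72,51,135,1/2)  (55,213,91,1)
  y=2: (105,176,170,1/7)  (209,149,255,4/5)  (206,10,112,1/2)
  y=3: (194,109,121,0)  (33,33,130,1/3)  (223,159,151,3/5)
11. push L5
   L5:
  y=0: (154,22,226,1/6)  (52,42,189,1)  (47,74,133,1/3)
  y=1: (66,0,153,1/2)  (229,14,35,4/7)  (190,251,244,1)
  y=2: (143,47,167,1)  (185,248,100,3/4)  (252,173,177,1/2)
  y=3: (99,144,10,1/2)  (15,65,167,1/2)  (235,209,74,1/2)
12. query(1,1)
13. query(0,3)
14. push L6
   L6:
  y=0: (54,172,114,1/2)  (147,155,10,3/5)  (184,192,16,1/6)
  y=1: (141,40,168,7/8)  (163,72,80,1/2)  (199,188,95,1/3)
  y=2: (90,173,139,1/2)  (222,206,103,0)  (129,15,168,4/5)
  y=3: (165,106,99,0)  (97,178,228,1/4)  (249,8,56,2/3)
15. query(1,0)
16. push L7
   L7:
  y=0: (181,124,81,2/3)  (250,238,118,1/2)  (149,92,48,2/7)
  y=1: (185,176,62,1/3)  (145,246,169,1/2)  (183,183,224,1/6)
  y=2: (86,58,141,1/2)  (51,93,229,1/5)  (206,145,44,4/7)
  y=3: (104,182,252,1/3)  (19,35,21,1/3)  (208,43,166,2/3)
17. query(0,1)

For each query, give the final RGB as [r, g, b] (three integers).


at x=2,y=0 over L1,L2:
L1 α=3/4: [219/2, 96, 315/4]
L2 α=5/8: [2227/16, 553/8, 5185/32]
→ [139, 69, 162]

(0,0) stack=L1,L2,L3; from [0,0,0]:
+L1 (α=5/6) → [215/2, 170, 185/3]
+L2 (α=1/3) → [394/3, 472/3, 508/9]
+L3 (α=2/5) → [772/5, 934/5, 1126/15]
rounded: [154, 187, 75]

at x=2,y=3 over L1,L2,L3:
L1 α=1/2: [133/2, 149/2, 88]
L2 α=1/5: [428/5, 483/5, 88]
L3 α=2/7: [682/7, 705/7, 566/7]
= [97, 101, 81]

at x=0,y=1 over L1,L2,L3:
after L1 α=1/2: [29, 9, 99]
after L2 α=1/3: [110/3, 146/3, 115]
after L3 α=5/8: [735/8, 147, 365/4]
rounded: [92, 147, 91]

(1,2) stack=L1,L2; from [0,0,0]:
after L1 α=1/4: [73/4, 65/2, 155/4]
after L2 α=4/7: [3771/28, 1587/14, 593/28]
rounded: [135, 113, 21]

(1,1) stack=L1,L2,L4,L5; from [0,0,0]:
after L1 α=2/3: [100/3, 76/3, 346/3]
after L2 α=1/2: [259/6, 353/3, 919/6]
after L4 α=1/2: [691/12, 253/3, 1729/12]
after L5 α=4/7: [4355/28, 309/7, 327/4]
→ [156, 44, 82]

(0,3) stack=L1,L2,L4,L5; from [0,0,0]:
after L1 α=5/6: [350/3, 205/3, 595/6]
after L2 α=0: [350/3, 205/3, 595/6]
after L4 α=0: [350/3, 205/3, 595/6]
after L5 α=1/2: [647/6, 637/6, 655/12]
→ [108, 106, 55]

query (1,0) [L1,L2,L4,L5,L6] — begin 0,0,0
after L1 α=3/8: [333/8, 381/8, 255/8]
after L2 α=1: [155, 3, 235]
after L4 α=3/8: [1327/8, 285/4, 865/4]
after L5 α=1: [52, 42, 189]
after L6 α=3/5: [109, 549/5, 408/5]
→ [109, 110, 82]

at x=0,y=1 over L1,L2,L4,L5,L6,L7:
+L1 (α=1/2) → [29, 9, 99]
+L2 (α=1/3) → [110/3, 146/3, 115]
+L4 (α=4/7) → [262/7, 1058/7, 585/7]
+L5 (α=1/2) → [362/7, 529/7, 828/7]
+L6 (α=7/8) → [7271/56, 2489/56, 2265/14]
+L7 (α=1/3) → [12451/84, 7417/84, 2699/21]
→ [148, 88, 129]


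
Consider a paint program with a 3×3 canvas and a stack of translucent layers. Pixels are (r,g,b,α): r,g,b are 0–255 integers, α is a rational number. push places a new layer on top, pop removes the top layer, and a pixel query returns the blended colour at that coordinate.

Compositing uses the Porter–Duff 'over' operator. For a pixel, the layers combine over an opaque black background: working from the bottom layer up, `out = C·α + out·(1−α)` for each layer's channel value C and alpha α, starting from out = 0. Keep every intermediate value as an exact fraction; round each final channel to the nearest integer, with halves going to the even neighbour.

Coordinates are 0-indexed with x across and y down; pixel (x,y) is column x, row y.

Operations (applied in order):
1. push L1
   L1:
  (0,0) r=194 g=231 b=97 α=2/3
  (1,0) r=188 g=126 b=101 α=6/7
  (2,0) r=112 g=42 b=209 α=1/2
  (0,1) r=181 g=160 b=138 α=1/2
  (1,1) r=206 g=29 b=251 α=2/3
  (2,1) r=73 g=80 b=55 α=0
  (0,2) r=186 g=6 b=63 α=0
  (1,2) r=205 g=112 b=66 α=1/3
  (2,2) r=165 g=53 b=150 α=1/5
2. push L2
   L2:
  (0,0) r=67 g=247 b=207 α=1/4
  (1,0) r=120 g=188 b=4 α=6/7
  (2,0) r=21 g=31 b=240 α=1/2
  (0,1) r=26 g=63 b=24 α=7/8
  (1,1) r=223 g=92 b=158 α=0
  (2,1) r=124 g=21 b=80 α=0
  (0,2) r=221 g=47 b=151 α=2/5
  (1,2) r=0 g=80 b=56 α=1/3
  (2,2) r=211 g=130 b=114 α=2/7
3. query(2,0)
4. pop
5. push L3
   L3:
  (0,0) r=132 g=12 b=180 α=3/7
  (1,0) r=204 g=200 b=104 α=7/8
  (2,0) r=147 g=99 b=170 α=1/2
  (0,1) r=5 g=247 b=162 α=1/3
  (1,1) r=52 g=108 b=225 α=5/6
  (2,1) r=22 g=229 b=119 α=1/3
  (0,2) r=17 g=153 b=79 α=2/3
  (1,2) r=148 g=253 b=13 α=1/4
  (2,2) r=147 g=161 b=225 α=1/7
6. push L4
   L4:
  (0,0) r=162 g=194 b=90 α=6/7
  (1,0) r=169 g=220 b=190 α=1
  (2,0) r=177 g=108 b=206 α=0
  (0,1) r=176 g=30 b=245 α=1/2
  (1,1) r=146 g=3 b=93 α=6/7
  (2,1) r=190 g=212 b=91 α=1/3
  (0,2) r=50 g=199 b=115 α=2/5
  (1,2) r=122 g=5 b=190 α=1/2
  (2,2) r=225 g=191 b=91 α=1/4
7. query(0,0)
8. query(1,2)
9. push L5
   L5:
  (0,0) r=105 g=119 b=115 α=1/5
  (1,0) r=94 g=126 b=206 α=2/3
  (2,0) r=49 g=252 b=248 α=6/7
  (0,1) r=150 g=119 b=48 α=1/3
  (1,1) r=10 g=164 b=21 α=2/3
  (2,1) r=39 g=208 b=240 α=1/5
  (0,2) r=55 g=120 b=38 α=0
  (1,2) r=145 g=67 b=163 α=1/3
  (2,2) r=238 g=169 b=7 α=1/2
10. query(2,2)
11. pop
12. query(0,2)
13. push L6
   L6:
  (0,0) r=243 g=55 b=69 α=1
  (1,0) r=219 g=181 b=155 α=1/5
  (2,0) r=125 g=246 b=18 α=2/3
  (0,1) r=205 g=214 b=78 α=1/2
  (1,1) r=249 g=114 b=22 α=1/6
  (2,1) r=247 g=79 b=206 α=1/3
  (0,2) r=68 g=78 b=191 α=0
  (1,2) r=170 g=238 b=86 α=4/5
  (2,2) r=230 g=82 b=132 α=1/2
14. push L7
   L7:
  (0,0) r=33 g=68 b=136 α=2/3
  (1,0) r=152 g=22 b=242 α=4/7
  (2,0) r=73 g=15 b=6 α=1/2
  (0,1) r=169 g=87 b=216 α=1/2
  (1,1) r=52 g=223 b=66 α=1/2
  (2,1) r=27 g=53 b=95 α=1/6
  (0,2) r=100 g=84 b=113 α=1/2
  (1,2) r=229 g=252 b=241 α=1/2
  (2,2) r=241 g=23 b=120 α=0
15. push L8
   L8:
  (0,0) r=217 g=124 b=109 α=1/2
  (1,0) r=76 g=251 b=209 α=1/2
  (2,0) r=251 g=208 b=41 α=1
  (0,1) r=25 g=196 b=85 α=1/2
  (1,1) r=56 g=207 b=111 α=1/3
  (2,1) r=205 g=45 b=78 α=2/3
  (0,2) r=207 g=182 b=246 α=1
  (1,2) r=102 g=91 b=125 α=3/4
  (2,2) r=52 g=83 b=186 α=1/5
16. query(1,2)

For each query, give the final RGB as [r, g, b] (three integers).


query (2,0) [L1,L2] — begin 0,0,0
after L1 α=1/2: [56, 21, 209/2]
after L2 α=1/2: [77/2, 26, 689/4]
rounded: [38, 26, 172]

at x=0,y=0 over L1,L3,L4:
+L1 (α=2/3) → [388/3, 154, 194/3]
+L3 (α=3/7) → [2740/21, 652/7, 2396/21]
+L4 (α=6/7) → [23152/147, 8800/49, 13736/147]
→ [157, 180, 93]

query (1,2) [L1,L3,L4] — begin 0,0,0
L1 α=1/3: [205/3, 112/3, 22]
L3 α=1/4: [353/4, 365/4, 79/4]
L4 α=1/2: [841/8, 385/8, 839/8]
→ [105, 48, 105]

query (2,2) [L1,L3,L4,L5] — begin 0,0,0
+L1 (α=1/5) → [33, 53/5, 30]
+L3 (α=1/7) → [345/7, 1123/35, 405/7]
+L4 (α=1/4) → [1305/14, 5027/70, 463/7]
+L5 (α=1/2) → [4637/28, 16857/140, 256/7]
rounded: [166, 120, 37]

(0,2) stack=L1,L3,L4; from [0,0,0]:
L1 α=0: [0, 0, 0]
L3 α=2/3: [34/3, 102, 158/3]
L4 α=2/5: [134/5, 704/5, 388/5]
rounded: [27, 141, 78]

at x=1,y=2 over L1,L3,L4,L6,L7,L8:
L1 α=1/3: [205/3, 112/3, 22]
L3 α=1/4: [353/4, 365/4, 79/4]
L4 α=1/2: [841/8, 385/8, 839/8]
L6 α=4/5: [6281/40, 8001/40, 3591/40]
L7 α=1/2: [15441/80, 18081/80, 13231/80]
L8 α=3/4: [39921/320, 39921/320, 43231/320]
→ [125, 125, 135]


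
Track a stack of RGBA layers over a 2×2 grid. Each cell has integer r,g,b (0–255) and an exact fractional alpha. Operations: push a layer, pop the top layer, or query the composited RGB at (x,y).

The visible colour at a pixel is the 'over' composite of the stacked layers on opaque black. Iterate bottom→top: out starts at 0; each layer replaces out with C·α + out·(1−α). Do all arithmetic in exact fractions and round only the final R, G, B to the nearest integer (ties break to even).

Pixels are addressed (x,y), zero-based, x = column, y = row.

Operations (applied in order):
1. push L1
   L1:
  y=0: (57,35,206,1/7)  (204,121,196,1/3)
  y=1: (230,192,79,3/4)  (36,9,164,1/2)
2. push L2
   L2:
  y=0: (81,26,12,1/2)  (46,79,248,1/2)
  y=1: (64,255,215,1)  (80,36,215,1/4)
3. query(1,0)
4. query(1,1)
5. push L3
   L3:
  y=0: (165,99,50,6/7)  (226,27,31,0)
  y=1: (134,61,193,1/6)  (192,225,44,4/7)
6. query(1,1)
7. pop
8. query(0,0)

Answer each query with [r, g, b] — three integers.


query (1,0) [L1,L2] — begin 0,0,0
+L1 (α=1/3) → [68, 121/3, 196/3]
+L2 (α=1/2) → [57, 179/3, 470/3]
→ [57, 60, 157]

query (1,1) [L1,L2] — begin 0,0,0
after L1 α=1/2: [18, 9/2, 82]
after L2 α=1/4: [67/2, 99/8, 461/4]
rounded: [34, 12, 115]

query (1,1) [L1,L2,L3] — begin 0,0,0
after L1 α=1/2: [18, 9/2, 82]
after L2 α=1/4: [67/2, 99/8, 461/4]
after L3 α=4/7: [1737/14, 1071/8, 2087/28]
rounded: [124, 134, 75]

query (0,0) [L1,L2] — begin 0,0,0
+L1 (α=1/7) → [57/7, 5, 206/7]
+L2 (α=1/2) → [312/7, 31/2, 145/7]
= [45, 16, 21]


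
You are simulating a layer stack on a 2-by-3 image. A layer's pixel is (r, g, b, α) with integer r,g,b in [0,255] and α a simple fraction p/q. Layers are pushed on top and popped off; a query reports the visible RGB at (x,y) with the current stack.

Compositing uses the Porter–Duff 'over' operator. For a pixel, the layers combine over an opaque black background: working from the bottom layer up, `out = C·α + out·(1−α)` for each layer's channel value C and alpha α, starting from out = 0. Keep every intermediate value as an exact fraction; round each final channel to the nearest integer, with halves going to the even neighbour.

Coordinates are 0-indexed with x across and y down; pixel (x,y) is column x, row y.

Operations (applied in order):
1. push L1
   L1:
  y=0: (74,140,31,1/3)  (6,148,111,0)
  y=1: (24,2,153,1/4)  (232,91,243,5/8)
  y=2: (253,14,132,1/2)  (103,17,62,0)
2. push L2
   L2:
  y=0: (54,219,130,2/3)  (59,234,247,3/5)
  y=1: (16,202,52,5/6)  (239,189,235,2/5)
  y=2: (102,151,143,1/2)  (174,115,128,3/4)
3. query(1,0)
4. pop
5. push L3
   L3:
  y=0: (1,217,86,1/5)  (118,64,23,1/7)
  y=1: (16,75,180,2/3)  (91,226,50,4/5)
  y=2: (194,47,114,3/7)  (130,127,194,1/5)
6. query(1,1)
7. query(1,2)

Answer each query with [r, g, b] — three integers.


query (1,0) [L1,L2] — begin 0,0,0
L1 α=0: [0, 0, 0]
L2 α=3/5: [177/5, 702/5, 741/5]
= [35, 140, 148]

at x=1,y=1 over L1,L3:
+L1 (α=5/8) → [145, 455/8, 1215/8]
+L3 (α=4/5) → [509/5, 7687/40, 563/8]
→ [102, 192, 70]

query (1,2) [L1,L3] — begin 0,0,0
L1 α=0: [0, 0, 0]
L3 α=1/5: [26, 127/5, 194/5]
= [26, 25, 39]


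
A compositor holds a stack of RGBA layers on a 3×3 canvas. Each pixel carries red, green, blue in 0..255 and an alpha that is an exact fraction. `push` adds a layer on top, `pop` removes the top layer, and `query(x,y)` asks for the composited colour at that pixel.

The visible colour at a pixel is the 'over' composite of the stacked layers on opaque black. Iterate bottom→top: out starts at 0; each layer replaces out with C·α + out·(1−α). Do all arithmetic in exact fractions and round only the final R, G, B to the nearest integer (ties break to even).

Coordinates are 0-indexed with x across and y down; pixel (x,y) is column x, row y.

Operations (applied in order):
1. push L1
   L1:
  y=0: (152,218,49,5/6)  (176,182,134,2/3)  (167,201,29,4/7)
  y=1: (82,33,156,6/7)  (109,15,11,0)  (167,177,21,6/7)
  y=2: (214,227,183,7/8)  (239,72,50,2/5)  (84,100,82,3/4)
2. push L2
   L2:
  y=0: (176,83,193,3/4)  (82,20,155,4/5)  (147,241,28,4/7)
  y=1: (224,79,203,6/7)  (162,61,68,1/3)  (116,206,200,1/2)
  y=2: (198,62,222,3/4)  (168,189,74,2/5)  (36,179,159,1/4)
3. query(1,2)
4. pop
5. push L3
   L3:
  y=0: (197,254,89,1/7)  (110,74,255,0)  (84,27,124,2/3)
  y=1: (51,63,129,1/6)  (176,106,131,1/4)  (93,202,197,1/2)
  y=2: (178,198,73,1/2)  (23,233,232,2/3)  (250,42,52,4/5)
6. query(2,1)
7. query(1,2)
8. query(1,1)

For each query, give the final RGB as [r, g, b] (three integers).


query (1,2) [L1,L2] — begin 0,0,0
L1 α=2/5: [478/5, 144/5, 20]
L2 α=2/5: [3114/25, 2322/25, 208/5]
= [125, 93, 42]

(2,1) stack=L1,L3; from [0,0,0]:
+L1 (α=6/7) → [1002/7, 1062/7, 18]
+L3 (α=1/2) → [1653/14, 1238/7, 215/2]
rounded: [118, 177, 108]

(1,2) stack=L1,L3; from [0,0,0]:
L1 α=2/5: [478/5, 144/5, 20]
L3 α=2/3: [236/5, 2474/15, 484/3]
= [47, 165, 161]

query (1,1) [L1,L3] — begin 0,0,0
after L1 α=0: [0, 0, 0]
after L3 α=1/4: [44, 53/2, 131/4]
→ [44, 26, 33]


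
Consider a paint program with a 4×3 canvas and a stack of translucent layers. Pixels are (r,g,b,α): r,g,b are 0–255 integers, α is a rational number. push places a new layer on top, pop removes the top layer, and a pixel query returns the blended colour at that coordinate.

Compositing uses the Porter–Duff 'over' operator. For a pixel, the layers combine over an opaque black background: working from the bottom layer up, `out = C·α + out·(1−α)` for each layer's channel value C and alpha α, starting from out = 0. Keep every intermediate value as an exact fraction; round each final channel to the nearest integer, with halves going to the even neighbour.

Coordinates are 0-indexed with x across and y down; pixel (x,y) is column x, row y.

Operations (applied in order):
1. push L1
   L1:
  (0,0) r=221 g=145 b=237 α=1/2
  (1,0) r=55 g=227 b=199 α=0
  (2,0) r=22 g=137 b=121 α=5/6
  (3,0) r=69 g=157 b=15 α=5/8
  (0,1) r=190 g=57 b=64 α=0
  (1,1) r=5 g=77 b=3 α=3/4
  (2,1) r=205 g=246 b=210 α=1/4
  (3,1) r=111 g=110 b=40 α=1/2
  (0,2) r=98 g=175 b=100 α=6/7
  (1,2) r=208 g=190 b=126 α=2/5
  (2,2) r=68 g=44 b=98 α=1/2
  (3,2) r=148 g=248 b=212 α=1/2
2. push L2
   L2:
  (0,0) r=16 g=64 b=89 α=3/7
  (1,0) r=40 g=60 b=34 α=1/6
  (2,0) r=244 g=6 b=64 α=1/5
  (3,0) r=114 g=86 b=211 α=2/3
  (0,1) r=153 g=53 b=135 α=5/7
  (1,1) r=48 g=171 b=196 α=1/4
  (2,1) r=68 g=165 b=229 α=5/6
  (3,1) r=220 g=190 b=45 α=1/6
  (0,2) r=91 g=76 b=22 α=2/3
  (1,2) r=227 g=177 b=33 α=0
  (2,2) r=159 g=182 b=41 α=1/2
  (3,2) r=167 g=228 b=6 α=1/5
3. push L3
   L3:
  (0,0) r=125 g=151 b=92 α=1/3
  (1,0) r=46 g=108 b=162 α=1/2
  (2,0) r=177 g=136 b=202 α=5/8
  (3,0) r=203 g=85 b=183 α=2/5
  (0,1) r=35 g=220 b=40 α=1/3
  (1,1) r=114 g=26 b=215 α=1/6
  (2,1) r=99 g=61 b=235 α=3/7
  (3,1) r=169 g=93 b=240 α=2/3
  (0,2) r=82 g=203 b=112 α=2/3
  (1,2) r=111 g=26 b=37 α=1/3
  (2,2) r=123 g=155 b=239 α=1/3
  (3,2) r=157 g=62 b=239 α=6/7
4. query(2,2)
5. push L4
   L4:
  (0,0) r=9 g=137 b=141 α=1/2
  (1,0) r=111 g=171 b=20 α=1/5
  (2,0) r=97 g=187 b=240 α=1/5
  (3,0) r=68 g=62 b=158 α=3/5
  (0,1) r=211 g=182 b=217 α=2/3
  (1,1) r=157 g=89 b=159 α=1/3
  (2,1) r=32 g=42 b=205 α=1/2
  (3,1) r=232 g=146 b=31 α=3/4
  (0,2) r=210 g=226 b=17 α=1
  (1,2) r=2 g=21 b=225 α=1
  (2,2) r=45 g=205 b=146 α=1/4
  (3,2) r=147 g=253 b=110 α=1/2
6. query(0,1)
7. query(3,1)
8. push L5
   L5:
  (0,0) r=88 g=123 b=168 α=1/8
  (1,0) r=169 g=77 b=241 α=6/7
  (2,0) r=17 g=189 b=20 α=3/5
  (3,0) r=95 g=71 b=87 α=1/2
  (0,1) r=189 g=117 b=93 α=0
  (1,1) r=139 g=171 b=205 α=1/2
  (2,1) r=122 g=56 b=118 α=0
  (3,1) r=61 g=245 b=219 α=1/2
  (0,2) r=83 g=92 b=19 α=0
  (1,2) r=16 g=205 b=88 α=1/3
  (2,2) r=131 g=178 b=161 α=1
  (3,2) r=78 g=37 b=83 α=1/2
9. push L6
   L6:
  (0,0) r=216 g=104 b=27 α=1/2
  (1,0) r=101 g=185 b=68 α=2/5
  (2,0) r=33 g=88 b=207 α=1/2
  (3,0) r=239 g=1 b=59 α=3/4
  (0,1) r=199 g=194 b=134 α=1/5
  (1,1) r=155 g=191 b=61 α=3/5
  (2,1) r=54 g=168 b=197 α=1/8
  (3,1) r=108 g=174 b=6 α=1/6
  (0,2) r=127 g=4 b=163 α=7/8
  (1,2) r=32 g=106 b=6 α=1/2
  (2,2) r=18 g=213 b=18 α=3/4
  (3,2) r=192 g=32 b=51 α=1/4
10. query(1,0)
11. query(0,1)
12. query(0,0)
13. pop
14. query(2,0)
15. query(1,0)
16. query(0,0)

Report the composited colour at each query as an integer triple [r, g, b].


at x=2,y=2 over L1,L2,L3:
+L1 (α=1/2) → [34, 22, 49]
+L2 (α=1/2) → [193/2, 102, 45]
+L3 (α=1/3) → [316/3, 359/3, 329/3]
→ [105, 120, 110]

(0,1) stack=L1,L2,L3,L4; from [0,0,0]:
+L1 (α=0) → [0, 0, 0]
+L2 (α=5/7) → [765/7, 265/7, 675/7]
+L3 (α=1/3) → [1775/21, 690/7, 1630/21]
+L4 (α=2/3) → [10637/63, 3238/21, 10744/63]
= [169, 154, 171]

(3,1) stack=L1,L2,L3,L4; from [0,0,0]:
after L1 α=1/2: [111/2, 55, 20]
after L2 α=1/6: [995/12, 155/2, 145/6]
after L3 α=2/3: [5051/36, 527/6, 3025/18]
after L4 α=3/4: [30107/144, 3155/24, 4699/72]
→ [209, 131, 65]

(1,0) stack=L1,L2,L3,L4,L5,L6; from [0,0,0]:
after L1 α=0: [0, 0, 0]
after L2 α=1/6: [20/3, 10, 17/3]
after L3 α=1/2: [79/3, 59, 503/6]
after L4 α=1/5: [649/15, 407/5, 1066/15]
after L5 α=6/7: [15859/105, 2717/35, 22756/105]
after L6 α=2/5: [22929/175, 21101/175, 27516/175]
rounded: [131, 121, 157]

query (0,1) [L1,L2,L3,L4,L5,L6] — begin 0,0,0
+L1 (α=0) → [0, 0, 0]
+L2 (α=5/7) → [765/7, 265/7, 675/7]
+L3 (α=1/3) → [1775/21, 690/7, 1630/21]
+L4 (α=2/3) → [10637/63, 3238/21, 10744/63]
+L5 (α=0) → [10637/63, 3238/21, 10744/63]
+L6 (α=1/5) → [11017/63, 17026/105, 51418/315]
rounded: [175, 162, 163]

query (0,0) [L1,L2,L3,L4,L5,L6] — begin 0,0,0
after L1 α=1/2: [221/2, 145/2, 237/2]
after L2 α=3/7: [70, 482/7, 741/7]
after L3 α=1/3: [265/3, 2021/21, 2126/21]
after L4 α=1/2: [146/3, 2449/21, 5087/42]
after L5 α=1/8: [643/12, 1409/12, 6095/48]
after L6 α=1/2: [3235/24, 2657/24, 7391/96]
= [135, 111, 77]

(2,0) stack=L1,L2,L3,L4,L5; from [0,0,0]:
L1 α=5/6: [55/3, 685/6, 605/6]
L2 α=1/5: [952/15, 1388/15, 1402/15]
L3 α=5/8: [5377/40, 1197/10, 1613/10]
L4 α=1/5: [6347/50, 3329/25, 4426/25]
L5 α=3/5: [7622/125, 20833/125, 10352/125]
→ [61, 167, 83]

at x=1,y=0 over L1,L2,L3,L4,L5:
+L1 (α=0) → [0, 0, 0]
+L2 (α=1/6) → [20/3, 10, 17/3]
+L3 (α=1/2) → [79/3, 59, 503/6]
+L4 (α=1/5) → [649/15, 407/5, 1066/15]
+L5 (α=6/7) → [15859/105, 2717/35, 22756/105]
rounded: [151, 78, 217]

at x=0,y=0 over L1,L2,L3,L4,L5:
after L1 α=1/2: [221/2, 145/2, 237/2]
after L2 α=3/7: [70, 482/7, 741/7]
after L3 α=1/3: [265/3, 2021/21, 2126/21]
after L4 α=1/2: [146/3, 2449/21, 5087/42]
after L5 α=1/8: [643/12, 1409/12, 6095/48]
rounded: [54, 117, 127]
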